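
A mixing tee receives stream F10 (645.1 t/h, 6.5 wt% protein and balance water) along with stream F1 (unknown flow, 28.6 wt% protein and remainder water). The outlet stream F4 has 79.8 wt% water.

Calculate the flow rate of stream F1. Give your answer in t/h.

Let F1 be the unknown flow. Total out = 645.1 + F1.
water balance: 603.17 + 0.714·F1 = 0.798·(645.1 + F1)
(0.714 − 0.798)·F1 = 0.798×645.1 − 603.17 = -88.379
F1 = -88.379 / -0.084 = 1052.1 t/h

1052 t/h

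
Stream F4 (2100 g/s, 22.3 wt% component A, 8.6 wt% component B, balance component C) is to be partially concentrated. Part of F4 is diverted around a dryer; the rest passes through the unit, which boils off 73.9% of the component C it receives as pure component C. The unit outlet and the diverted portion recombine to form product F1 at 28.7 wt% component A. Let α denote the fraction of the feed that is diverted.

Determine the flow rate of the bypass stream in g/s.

All 2100×0.223 = 468.3 g/s of component A reaches F1, so F1 = 468.3/0.287 = 1631.7 g/s and vapour = 468.29 g/s.
The evaporator receives (1−α)·2100 of feed at 0.691 component C and removes 0.739 of that component C:
0.739×0.691×(1−α)×2100 = 468.29
(1−α) = 468.29/1072.4 = 0.4367;  α = 0.5633.
Bypass flow = 0.5633×2100 = 1182.9 g/s.

1183 g/s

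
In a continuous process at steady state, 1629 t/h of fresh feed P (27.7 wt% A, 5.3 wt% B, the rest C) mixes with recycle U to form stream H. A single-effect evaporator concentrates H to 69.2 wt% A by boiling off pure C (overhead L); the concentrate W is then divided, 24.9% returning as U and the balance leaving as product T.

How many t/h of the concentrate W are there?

868.3 t/h

Overall A balance (none leaves overhead): A in fresh feed = A in product, i.e. 1629×0.277 = (1−0.249)·W·0.692.
W = 451.23/(0.692×0.751) = 868.27 t/h.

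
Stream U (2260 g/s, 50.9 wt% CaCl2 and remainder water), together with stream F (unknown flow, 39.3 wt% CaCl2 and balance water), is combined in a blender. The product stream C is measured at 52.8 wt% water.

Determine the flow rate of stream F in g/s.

1058 g/s

Let F be the unknown flow. Total out = 2260 + F.
water balance: 1109.7 + 0.607·F = 0.528·(2260 + F)
(0.607 − 0.528)·F = 0.528×2260 − 1109.7 = 83.62
F = 83.62 / 0.079 = 1058.5 g/s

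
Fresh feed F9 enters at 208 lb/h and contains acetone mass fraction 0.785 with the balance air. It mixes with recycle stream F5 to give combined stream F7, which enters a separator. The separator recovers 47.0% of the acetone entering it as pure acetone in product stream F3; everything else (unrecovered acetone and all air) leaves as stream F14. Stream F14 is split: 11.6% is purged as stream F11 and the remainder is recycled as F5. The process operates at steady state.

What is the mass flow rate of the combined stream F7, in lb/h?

air enters only via F9 and leaves only via the purge: 208×0.215 = 0.116×(air in F14), and the separator passes all air, so air in F7 = air in F14 = 385.52 lb/h.
acetone in F7: m_A = 208×0.785 + (1−0.116)·(1−0.470)·m_A, so m_A = 163.28/0.5315 = 307.22 lb/h.
F7 = 307.22 + 385.52 = 692.73 lb/h.

692.7 lb/h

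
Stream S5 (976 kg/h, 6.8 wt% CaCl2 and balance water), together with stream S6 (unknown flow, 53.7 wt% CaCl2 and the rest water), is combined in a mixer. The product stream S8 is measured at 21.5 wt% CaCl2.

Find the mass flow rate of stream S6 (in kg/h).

Let S6 be the unknown flow. Total out = 976 + S6.
CaCl2 balance: 66.368 + 0.537·S6 = 0.215·(976 + S6)
(0.537 − 0.215)·S6 = 0.215×976 − 66.368 = 143.47
S6 = 143.47 / 0.322 = 445.57 kg/h

445.6 kg/h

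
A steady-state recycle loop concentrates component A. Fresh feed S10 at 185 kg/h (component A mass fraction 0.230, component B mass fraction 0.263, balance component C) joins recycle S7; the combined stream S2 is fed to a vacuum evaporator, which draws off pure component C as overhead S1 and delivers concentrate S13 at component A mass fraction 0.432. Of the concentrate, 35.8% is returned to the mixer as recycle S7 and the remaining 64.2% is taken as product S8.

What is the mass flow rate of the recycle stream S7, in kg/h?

54.92 kg/h

Overall component A balance (none leaves overhead): component A in fresh feed = component A in product, i.e. 185×0.230 = (1−0.358)·S13·0.432.
S13 = 42.55/(0.432×0.642) = 153.42 kg/h.
Recycle S7 = 0.358×153.42 = 54.924 kg/h.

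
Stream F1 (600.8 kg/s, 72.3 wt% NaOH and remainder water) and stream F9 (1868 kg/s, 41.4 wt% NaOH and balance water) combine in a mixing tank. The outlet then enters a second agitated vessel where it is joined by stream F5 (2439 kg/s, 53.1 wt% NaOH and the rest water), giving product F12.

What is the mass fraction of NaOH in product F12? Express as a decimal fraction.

0.510

Overall, product flow = 4907.8 kg/s.
NaOH in = 600.8×0.723 + 1868×0.414 + 2439×0.531 = 2502.8 kg/s.
NaOH fraction in F12 = 0.510.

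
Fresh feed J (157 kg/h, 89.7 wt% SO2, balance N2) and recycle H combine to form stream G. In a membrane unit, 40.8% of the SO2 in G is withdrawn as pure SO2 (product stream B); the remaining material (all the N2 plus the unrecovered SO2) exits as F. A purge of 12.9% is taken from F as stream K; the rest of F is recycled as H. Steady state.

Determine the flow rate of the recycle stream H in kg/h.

N2 enters only via J and leaves only via the purge: 157×0.103 = 0.129×(N2 in F), and the membrane unit passes all N2, so N2 in G = N2 in F = 125.36 kg/h.
SO2 in G: m_A = 157×0.897 + (1−0.129)·(1−0.408)·m_A, so m_A = 140.83/0.4844 = 290.75 kg/h.
F = (1−0.408)×290.75 + 125.36 = 297.48 kg/h.
Recycle H = (1−0.129)×297.48 = 259.1 kg/h.

259.1 kg/h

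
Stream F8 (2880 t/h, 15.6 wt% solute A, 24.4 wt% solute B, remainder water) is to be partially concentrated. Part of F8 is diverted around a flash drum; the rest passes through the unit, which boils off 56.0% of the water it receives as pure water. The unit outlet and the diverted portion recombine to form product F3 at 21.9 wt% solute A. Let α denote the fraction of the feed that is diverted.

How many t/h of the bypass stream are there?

All 2880×0.156 = 449.28 t/h of solute A reaches F3, so F3 = 449.28/0.219 = 2051.5 t/h and vapour = 828.49 t/h.
The evaporator receives (1−α)·2880 of feed at 0.600 water and removes 0.560 of that water:
0.560×0.600×(1−α)×2880 = 828.49
(1−α) = 828.49/967.68 = 0.8562;  α = 0.1438.
Bypass flow = 0.1438×2880 = 414.25 t/h.

414.2 t/h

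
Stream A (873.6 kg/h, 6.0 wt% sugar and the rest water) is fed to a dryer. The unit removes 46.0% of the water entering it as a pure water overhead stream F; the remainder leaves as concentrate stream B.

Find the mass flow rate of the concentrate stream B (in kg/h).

495.9 kg/h

water entering = 873.6×0.940 = 821.18 kg/h; overhead removed = 0.460×821.18 = 377.74 kg/h.
Concentrate = 873.6 − 377.74 = 495.86 kg/h.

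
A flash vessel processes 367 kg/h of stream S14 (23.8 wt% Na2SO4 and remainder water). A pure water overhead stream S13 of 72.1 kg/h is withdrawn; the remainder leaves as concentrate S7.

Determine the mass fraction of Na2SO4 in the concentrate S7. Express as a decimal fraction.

Na2SO4 is not removed: 367×0.238 = 87.346 kg/h of Na2SO4 enters S7.
Concentrate = 367 − 72.1 = 294.9 kg/h.
Mass fraction = 87.346/294.9 = 0.2962.

0.2962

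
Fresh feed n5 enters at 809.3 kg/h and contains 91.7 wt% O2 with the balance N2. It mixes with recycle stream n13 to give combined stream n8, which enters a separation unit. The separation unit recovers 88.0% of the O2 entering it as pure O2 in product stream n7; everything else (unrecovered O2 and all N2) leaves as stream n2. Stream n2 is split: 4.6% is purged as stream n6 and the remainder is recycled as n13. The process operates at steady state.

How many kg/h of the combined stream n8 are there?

2298 kg/h

N2 enters only via n5 and leaves only via the purge: 809.3×0.083 = 0.046×(N2 in n2), and the separation unit passes all N2, so N2 in n8 = N2 in n2 = 1460.3 kg/h.
O2 in n8: m_A = 809.3×0.917 + (1−0.046)·(1−0.880)·m_A, so m_A = 742.13/0.8855 = 838.07 kg/h.
n8 = 838.07 + 1460.3 = 2298.3 kg/h.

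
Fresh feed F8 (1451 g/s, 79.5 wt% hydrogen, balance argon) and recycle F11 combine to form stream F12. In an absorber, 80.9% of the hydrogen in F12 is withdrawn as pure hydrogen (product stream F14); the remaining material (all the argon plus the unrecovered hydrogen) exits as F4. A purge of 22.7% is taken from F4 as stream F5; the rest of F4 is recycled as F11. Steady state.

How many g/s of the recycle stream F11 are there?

1213 g/s

argon enters only via F8 and leaves only via the purge: 1451×0.205 = 0.227×(argon in F4), and the absorber passes all argon, so argon in F12 = argon in F4 = 1310.4 g/s.
hydrogen in F12: m_A = 1451×0.795 + (1−0.227)·(1−0.809)·m_A, so m_A = 1153.5/0.8524 = 1353.4 g/s.
F4 = (1−0.809)×1353.4 + 1310.4 = 1568.9 g/s.
Recycle F11 = (1−0.227)×1568.9 = 1212.7 g/s.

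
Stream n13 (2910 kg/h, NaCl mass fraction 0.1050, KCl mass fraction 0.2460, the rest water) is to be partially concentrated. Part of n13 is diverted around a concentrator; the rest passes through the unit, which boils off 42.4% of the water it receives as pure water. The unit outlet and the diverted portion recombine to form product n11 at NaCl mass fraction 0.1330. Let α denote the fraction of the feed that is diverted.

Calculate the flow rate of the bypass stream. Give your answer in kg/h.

All 2910×0.105 = 305.55 kg/h of NaCl reaches n11, so n11 = 305.55/0.133 = 2297.4 kg/h and vapour = 612.63 kg/h.
The evaporator receives (1−α)·2910 of feed at 0.649 water and removes 0.424 of that water:
0.424×0.649×(1−α)×2910 = 612.63
(1−α) = 612.63/800.76 = 0.7651;  α = 0.2349.
Bypass flow = 0.2349×2910 = 683.67 kg/h.

683.7 kg/h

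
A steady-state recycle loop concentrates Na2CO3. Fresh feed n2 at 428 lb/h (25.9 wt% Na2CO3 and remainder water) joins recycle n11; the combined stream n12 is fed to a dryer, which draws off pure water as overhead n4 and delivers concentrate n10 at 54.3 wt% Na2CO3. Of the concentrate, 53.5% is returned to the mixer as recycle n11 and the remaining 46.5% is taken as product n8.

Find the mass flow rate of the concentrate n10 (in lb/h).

Overall Na2CO3 balance (none leaves overhead): Na2CO3 in fresh feed = Na2CO3 in product, i.e. 428×0.259 = (1−0.535)·n10·0.543.
n10 = 110.85/(0.543×0.465) = 439.03 lb/h.

439 lb/h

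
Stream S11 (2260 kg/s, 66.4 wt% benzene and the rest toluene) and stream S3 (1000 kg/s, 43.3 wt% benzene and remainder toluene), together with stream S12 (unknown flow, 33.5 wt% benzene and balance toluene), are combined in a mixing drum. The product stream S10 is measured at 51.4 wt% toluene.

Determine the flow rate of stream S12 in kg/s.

Let S12 be the unknown flow. Total out = 3260 + S12.
toluene balance: 1326.4 + 0.665·S12 = 0.514·(3260 + S12)
(0.665 − 0.514)·S12 = 0.514×3260 − 1326.4 = 349.28
S12 = 349.28 / 0.151 = 2313.1 kg/s

2313 kg/s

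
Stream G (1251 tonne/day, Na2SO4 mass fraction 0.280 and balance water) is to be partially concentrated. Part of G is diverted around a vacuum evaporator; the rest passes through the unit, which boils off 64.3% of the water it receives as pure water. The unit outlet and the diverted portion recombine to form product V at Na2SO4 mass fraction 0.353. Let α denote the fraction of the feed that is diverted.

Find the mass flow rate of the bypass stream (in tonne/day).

692.2 tonne/day

All 1251×0.280 = 350.28 tonne/day of Na2SO4 reaches V, so V = 350.28/0.353 = 992.29 tonne/day and vapour = 258.71 tonne/day.
The evaporator receives (1−α)·1251 of feed at 0.720 water and removes 0.643 of that water:
0.643×0.720×(1−α)×1251 = 258.71
(1−α) = 258.71/579.16 = 0.4467;  α = 0.5533.
Bypass flow = 0.5533×1251 = 692.19 tonne/day.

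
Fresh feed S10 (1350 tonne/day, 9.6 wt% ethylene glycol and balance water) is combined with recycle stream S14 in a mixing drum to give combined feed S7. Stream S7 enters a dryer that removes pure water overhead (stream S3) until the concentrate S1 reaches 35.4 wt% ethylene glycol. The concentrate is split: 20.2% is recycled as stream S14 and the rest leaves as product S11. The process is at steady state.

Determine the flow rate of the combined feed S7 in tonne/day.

Overall ethylene glycol balance (none leaves overhead): ethylene glycol in fresh feed = ethylene glycol in product, i.e. 1350×0.096 = (1−0.202)·S1·0.354.
S1 = 129.6/(0.354×0.798) = 458.77 tonne/day.
Recycle S14 = 0.202×458.77 = 92.672 tonne/day.
Combined feed S7 = 1350 + 92.672 = 1442.7 tonne/day.

1443 tonne/day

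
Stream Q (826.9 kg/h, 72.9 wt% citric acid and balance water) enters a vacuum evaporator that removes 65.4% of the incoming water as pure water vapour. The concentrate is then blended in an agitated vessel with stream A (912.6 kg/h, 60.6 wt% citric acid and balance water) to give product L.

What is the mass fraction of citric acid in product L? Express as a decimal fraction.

Vapour removed = 0.654×0.271×826.9 = 146.55 kg/h; concentrate = 680.35 kg/h.
citric acid reaching the mixer = 602.81 (from concentrate) + 912.6×0.606 = 1155.8 kg/h.
Product flow = 680.35 + 912.6 = 1592.9 kg/h; citric acid fraction = 0.726.

0.726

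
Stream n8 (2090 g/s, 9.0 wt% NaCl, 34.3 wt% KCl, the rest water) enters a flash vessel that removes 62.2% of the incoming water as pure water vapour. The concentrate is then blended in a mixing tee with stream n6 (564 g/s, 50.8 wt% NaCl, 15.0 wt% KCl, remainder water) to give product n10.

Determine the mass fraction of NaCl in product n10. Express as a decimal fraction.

Vapour removed = 0.622×0.567×2090 = 737.09 g/s; concentrate = 1352.9 g/s.
NaCl reaching the mixer = 188.1 (from concentrate) + 564×0.508 = 474.61 g/s.
Product flow = 1352.9 + 564 = 1916.9 g/s; NaCl fraction = 0.248.

0.248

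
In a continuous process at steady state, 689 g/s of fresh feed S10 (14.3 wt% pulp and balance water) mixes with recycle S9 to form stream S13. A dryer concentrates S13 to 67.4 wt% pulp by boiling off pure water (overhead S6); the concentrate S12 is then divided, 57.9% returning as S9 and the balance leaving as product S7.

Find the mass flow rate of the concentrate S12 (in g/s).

Overall pulp balance (none leaves overhead): pulp in fresh feed = pulp in product, i.e. 689×0.143 = (1−0.579)·S12·0.674.
S12 = 98.527/(0.674×0.421) = 347.23 g/s.

347.2 g/s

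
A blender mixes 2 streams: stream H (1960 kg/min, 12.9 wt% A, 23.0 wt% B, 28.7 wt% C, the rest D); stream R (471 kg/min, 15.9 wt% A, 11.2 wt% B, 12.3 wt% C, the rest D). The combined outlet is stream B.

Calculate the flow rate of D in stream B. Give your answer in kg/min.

D out = D in = 1960×0.354 + 471×0.606 = 979.27 kg/min.

979.3 kg/min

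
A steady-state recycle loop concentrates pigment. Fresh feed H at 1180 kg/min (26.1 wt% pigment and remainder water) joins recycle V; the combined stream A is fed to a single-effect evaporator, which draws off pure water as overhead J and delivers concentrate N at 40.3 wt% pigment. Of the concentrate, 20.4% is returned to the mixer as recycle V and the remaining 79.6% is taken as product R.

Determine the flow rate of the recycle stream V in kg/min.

Overall pigment balance (none leaves overhead): pigment in fresh feed = pigment in product, i.e. 1180×0.261 = (1−0.204)·N·0.403.
N = 307.98/(0.403×0.796) = 960.07 kg/min.
Recycle V = 0.204×960.07 = 195.85 kg/min.

195.9 kg/min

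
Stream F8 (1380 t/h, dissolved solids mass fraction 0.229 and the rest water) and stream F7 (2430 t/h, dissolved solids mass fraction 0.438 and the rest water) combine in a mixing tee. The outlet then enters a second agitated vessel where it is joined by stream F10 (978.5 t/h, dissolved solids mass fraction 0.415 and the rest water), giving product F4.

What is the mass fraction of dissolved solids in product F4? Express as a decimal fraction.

0.373

Overall, product flow = 4788.5 t/h.
dissolved solids in = 1380×0.229 + 2430×0.438 + 978.5×0.415 = 1786.4 t/h.
dissolved solids fraction in F4 = 0.373.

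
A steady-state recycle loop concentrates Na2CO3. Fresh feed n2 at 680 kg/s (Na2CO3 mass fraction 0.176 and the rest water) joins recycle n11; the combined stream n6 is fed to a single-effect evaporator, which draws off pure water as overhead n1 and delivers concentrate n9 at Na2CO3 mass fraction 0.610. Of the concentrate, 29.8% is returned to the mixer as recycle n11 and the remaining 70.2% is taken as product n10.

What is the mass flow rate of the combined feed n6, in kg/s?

763.3 kg/s

Overall Na2CO3 balance (none leaves overhead): Na2CO3 in fresh feed = Na2CO3 in product, i.e. 680×0.176 = (1−0.298)·n9·0.610.
n9 = 119.68/(0.610×0.702) = 279.48 kg/s.
Recycle n11 = 0.298×279.48 = 83.286 kg/s.
Combined feed n6 = 680 + 83.286 = 763.29 kg/s.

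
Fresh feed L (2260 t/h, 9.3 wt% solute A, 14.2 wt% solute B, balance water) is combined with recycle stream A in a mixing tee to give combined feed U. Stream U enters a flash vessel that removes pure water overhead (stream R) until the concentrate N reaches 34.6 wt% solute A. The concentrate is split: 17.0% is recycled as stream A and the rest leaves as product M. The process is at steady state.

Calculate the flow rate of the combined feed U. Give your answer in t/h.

2384 t/h

Overall solute A balance (none leaves overhead): solute A in fresh feed = solute A in product, i.e. 2260×0.093 = (1−0.170)·N·0.346.
N = 210.18/(0.346×0.830) = 731.88 t/h.
Recycle A = 0.170×731.88 = 124.42 t/h.
Combined feed U = 2260 + 124.42 = 2384.4 t/h.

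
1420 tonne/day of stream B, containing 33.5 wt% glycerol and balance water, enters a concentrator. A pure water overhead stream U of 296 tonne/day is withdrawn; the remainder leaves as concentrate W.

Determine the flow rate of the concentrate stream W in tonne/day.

Concentrate = 1420 − 296 = 1124 tonne/day.

1124 tonne/day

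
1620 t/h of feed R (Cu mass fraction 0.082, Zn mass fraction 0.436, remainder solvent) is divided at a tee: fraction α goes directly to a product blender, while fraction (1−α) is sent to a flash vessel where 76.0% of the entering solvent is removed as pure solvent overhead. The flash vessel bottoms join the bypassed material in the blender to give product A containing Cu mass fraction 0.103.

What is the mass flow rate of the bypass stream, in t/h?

All 1620×0.082 = 132.84 t/h of Cu reaches A, so A = 132.84/0.103 = 1289.7 t/h and vapour = 330.29 t/h.
The evaporator receives (1−α)·1620 of feed at 0.482 solvent and removes 0.760 of that solvent:
0.760×0.482×(1−α)×1620 = 330.29
(1−α) = 330.29/593.44 = 0.5566;  α = 0.4434.
Bypass flow = 0.4434×1620 = 718.35 t/h.

718.4 t/h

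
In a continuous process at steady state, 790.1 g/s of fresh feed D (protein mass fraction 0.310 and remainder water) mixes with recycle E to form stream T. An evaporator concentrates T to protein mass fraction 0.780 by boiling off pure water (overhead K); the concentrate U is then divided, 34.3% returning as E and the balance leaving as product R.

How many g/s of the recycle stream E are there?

Overall protein balance (none leaves overhead): protein in fresh feed = protein in product, i.e. 790.1×0.310 = (1−0.343)·U·0.780.
U = 244.93/(0.780×0.657) = 477.95 g/s.
Recycle E = 0.343×477.95 = 163.94 g/s.

163.9 g/s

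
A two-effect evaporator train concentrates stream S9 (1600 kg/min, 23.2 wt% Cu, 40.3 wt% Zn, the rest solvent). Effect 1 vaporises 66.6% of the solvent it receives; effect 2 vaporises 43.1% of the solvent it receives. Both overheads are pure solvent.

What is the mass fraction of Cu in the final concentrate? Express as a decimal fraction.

solvent in feed = 1600×0.365 = 584 kg/min.
After stage 1: solvent left = (1−0.666)×584 = 195.06; stream total = 1211.1 kg/min.
After stage 2: solvent left = (1−0.431)×195.06 = 110.99; final concentrate = 1127 kg/min.
Cu fraction = 371.2/1127 = 0.3294.

0.3294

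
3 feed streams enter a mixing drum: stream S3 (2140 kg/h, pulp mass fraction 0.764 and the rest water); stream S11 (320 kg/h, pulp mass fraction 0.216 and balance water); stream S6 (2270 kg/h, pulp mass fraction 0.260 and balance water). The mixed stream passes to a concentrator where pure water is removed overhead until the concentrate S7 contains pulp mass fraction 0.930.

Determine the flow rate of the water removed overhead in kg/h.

2263 kg/h

pulp entering = 2140×0.764 + 320×0.216 + 2270×0.260 = 2294.3 kg/h.
All pulp reports to S7, so S7 = 2294.3/0.930 = 2467 kg/h.
Total feed = 4730 kg/h; overhead = 4730 − 2467 = 2263 kg/h.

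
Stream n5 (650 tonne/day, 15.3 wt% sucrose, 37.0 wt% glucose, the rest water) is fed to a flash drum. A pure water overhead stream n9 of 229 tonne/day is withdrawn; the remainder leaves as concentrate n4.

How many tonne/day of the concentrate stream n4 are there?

421 tonne/day

Concentrate = 650 − 229 = 421 tonne/day.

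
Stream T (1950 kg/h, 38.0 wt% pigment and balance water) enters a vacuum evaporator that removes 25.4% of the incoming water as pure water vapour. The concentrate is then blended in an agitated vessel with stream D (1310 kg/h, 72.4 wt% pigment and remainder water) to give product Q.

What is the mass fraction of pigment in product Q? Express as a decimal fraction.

0.572

Vapour removed = 0.254×0.620×1950 = 307.09 kg/h; concentrate = 1642.9 kg/h.
pigment reaching the mixer = 741 (from concentrate) + 1310×0.724 = 1689.4 kg/h.
Product flow = 1642.9 + 1310 = 2952.9 kg/h; pigment fraction = 0.572.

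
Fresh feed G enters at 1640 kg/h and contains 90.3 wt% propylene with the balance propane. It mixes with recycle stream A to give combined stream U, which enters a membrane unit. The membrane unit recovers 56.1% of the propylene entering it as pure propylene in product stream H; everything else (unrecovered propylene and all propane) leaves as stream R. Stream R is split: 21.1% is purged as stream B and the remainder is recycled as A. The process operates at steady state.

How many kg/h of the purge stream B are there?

propane enters only via G and leaves only via the purge: 1640×0.097 = 0.211×(propane in R), and the membrane unit passes all propane, so propane in U = propane in R = 753.93 kg/h.
propylene in U: m_A = 1640×0.903 + (1−0.211)·(1−0.561)·m_A, so m_A = 1480.9/0.6536 = 2265.7 kg/h.
R = (1−0.561)×2265.7 + 753.93 = 1748.6 kg/h.
Purge B = 0.211×1748.6 = 368.95 kg/h.

368.9 kg/h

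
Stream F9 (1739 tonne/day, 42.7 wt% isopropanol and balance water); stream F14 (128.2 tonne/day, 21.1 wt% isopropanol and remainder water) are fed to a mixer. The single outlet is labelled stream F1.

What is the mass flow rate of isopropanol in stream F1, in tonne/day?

isopropanol out = isopropanol in = 1739×0.427 + 128.2×0.211 = 769.6 tonne/day.

769.6 tonne/day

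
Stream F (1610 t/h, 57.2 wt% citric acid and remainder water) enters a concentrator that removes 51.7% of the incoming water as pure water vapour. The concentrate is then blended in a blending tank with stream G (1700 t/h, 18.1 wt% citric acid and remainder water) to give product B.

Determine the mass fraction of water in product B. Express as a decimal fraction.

0.5840

Vapour removed = 0.517×0.428×1610 = 356.25 t/h; concentrate = 1253.7 t/h.
water reaching the mixer = 332.83 (from concentrate) + 1700×0.819 = 1725.1 t/h.
Product flow = 1253.7 + 1700 = 2953.7 t/h; water fraction = 0.5840.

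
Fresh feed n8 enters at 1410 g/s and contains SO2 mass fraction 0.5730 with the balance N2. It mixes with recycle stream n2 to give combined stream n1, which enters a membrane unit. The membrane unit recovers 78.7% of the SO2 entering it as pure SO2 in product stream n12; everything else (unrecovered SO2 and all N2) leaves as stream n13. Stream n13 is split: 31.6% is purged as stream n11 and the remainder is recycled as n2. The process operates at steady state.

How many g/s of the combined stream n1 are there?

2851 g/s

N2 enters only via n8 and leaves only via the purge: 1410×0.427 = 0.316×(N2 in n13), and the membrane unit passes all N2, so N2 in n1 = N2 in n13 = 1905.3 g/s.
SO2 in n1: m_A = 1410×0.573 + (1−0.316)·(1−0.787)·m_A, so m_A = 807.93/0.8543 = 945.71 g/s.
n1 = 945.71 + 1905.3 = 2851 g/s.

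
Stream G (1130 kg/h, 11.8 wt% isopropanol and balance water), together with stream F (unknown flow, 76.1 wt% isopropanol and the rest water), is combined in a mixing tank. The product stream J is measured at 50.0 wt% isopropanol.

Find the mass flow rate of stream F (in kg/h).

1654 kg/h

Let F be the unknown flow. Total out = 1130 + F.
isopropanol balance: 133.34 + 0.761·F = 0.500·(1130 + F)
(0.761 − 0.500)·F = 0.500×1130 − 133.34 = 431.66
F = 431.66 / 0.261 = 1653.9 kg/h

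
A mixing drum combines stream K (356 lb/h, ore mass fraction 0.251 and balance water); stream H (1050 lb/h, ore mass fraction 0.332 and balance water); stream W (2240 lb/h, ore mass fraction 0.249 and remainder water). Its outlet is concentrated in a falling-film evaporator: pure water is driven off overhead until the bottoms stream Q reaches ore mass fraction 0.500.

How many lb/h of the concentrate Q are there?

1991 lb/h

ore entering = 356×0.251 + 1050×0.332 + 2240×0.249 = 995.72 lb/h.
All ore reports to Q, so Q = 995.72/0.500 = 1991.4 lb/h.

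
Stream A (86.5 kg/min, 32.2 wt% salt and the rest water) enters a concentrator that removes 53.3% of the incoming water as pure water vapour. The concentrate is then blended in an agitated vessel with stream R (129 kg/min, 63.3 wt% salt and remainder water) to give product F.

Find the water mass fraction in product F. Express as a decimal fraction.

0.4056

Vapour removed = 0.533×0.678×86.5 = 31.259 kg/min; concentrate = 55.241 kg/min.
water reaching the mixer = 27.388 (from concentrate) + 129×0.367 = 74.731 kg/min.
Product flow = 55.241 + 129 = 184.24 kg/min; water fraction = 0.4056.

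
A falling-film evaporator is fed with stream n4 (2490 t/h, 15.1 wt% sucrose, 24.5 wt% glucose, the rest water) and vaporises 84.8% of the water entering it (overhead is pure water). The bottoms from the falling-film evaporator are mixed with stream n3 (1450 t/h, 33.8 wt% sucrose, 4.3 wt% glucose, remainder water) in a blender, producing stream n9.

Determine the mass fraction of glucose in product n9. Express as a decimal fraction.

0.252

Vapour removed = 0.848×0.604×2490 = 1275.4 t/h; concentrate = 1214.6 t/h.
glucose reaching the mixer = 610.05 (from concentrate) + 1450×0.043 = 672.4 t/h.
Product flow = 1214.6 + 1450 = 2664.6 t/h; glucose fraction = 0.252.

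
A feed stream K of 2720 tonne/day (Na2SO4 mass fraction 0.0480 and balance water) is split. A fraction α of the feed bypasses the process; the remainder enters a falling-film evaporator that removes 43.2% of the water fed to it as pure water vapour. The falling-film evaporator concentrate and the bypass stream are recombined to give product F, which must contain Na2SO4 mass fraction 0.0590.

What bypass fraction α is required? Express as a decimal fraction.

0.547

All 2720×0.048 = 130.56 tonne/day of Na2SO4 reaches F, so F = 130.56/0.059 = 2212.9 tonne/day and vapour = 507.12 tonne/day.
The evaporator receives (1−α)·2720 of feed at 0.952 water and removes 0.432 of that water:
0.432×0.952×(1−α)×2720 = 507.12
(1−α) = 507.12/1118.6 = 0.4533;  α = 0.5467.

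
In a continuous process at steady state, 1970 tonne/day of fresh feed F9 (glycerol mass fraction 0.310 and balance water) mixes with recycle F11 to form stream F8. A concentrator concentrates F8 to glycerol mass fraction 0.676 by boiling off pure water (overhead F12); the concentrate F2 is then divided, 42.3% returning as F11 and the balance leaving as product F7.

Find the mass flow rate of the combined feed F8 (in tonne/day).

2632 tonne/day

Overall glycerol balance (none leaves overhead): glycerol in fresh feed = glycerol in product, i.e. 1970×0.310 = (1−0.423)·F2·0.676.
F2 = 610.7/(0.676×0.577) = 1565.7 tonne/day.
Recycle F11 = 0.423×1565.7 = 662.29 tonne/day.
Combined feed F8 = 1970 + 662.29 = 2632.3 tonne/day.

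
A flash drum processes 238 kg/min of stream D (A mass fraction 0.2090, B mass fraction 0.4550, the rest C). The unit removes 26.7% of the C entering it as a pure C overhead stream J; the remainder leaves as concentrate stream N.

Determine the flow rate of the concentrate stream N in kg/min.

216.6 kg/min

C entering = 238×0.336 = 79.968 kg/min; overhead removed = 0.267×79.968 = 21.351 kg/min.
Concentrate = 238 − 21.351 = 216.65 kg/min.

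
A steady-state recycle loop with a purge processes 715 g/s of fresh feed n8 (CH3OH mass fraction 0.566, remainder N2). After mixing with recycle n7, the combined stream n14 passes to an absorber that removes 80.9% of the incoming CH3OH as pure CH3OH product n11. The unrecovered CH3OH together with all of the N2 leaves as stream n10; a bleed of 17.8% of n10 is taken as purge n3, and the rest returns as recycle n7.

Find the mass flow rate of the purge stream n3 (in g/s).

326.6 g/s

N2 enters only via n8 and leaves only via the purge: 715×0.434 = 0.178×(N2 in n10), and the absorber passes all N2, so N2 in n14 = N2 in n10 = 1743.3 g/s.
CH3OH in n14: m_A = 715×0.566 + (1−0.178)·(1−0.809)·m_A, so m_A = 404.69/0.8430 = 480.06 g/s.
n10 = (1−0.809)×480.06 + 1743.3 = 1835 g/s.
Purge n3 = 0.178×1835 = 326.63 g/s.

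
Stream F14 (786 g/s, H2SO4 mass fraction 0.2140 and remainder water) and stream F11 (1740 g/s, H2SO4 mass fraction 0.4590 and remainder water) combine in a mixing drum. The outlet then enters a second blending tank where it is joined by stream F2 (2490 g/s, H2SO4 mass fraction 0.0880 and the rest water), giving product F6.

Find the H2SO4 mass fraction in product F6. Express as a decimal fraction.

Overall, product flow = 5016 g/s.
H2SO4 in = 786×0.214 + 1740×0.459 + 2490×0.088 = 1186 g/s.
H2SO4 fraction in F6 = 0.2364.

0.2364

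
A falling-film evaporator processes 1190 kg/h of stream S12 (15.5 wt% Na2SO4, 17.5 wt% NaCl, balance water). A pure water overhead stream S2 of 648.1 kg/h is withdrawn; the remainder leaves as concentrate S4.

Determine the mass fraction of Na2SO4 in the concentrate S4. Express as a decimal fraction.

0.340

Na2SO4 is not removed: 1190×0.155 = 184.45 kg/h of Na2SO4 enters S4.
Concentrate = 1190 − 648.1 = 541.9 kg/h.
Mass fraction = 184.45/541.9 = 0.340.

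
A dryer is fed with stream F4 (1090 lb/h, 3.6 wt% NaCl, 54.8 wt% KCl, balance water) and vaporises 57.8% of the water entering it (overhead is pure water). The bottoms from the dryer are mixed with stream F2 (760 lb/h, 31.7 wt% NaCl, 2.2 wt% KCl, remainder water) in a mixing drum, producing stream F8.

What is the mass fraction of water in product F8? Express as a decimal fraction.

Vapour removed = 0.578×0.416×1090 = 262.09 lb/h; concentrate = 827.91 lb/h.
water reaching the mixer = 191.35 (from concentrate) + 760×0.661 = 693.71 lb/h.
Product flow = 827.91 + 760 = 1587.9 lb/h; water fraction = 0.4369.

0.4369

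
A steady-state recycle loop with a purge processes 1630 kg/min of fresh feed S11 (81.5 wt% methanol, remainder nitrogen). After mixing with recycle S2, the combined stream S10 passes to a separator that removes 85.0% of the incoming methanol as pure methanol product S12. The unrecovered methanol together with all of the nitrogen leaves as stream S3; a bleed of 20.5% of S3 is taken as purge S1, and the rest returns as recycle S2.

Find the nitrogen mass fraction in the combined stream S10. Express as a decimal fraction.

nitrogen enters only via S11 and leaves only via the purge: 1630×0.185 = 0.205×(nitrogen in S3), and the separator passes all nitrogen, so nitrogen in S10 = nitrogen in S3 = 1471 kg/min.
methanol in S10: m_A = 1630×0.815 + (1−0.205)·(1−0.850)·m_A, so m_A = 1328.4/0.8807 = 1508.3 kg/min.
S10 = 1508.3 + 1471 = 2979.3 kg/min.
nitrogen fraction in S10 = 1471/2979.3 = 0.494.

0.494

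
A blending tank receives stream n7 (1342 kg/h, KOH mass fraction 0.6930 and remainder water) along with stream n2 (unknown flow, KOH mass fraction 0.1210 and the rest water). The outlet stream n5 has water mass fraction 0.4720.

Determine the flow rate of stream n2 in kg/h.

Let n2 be the unknown flow. Total out = 1342 + n2.
water balance: 411.99 + 0.879·n2 = 0.472·(1342 + n2)
(0.879 − 0.472)·n2 = 0.472×1342 − 411.99 = 221.43
n2 = 221.43 / 0.407 = 544.05 kg/h

544.1 kg/h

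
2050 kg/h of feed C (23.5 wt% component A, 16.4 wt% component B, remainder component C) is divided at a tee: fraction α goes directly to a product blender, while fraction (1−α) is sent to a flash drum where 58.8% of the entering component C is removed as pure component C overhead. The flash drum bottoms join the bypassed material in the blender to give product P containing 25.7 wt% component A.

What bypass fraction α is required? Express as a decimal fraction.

0.758

All 2050×0.235 = 481.75 kg/h of component A reaches P, so P = 481.75/0.257 = 1874.5 kg/h and vapour = 175.49 kg/h.
The evaporator receives (1−α)·2050 of feed at 0.601 component C and removes 0.588 of that component C:
0.588×0.601×(1−α)×2050 = 175.49
(1−α) = 175.49/724.45 = 0.2422;  α = 0.7578.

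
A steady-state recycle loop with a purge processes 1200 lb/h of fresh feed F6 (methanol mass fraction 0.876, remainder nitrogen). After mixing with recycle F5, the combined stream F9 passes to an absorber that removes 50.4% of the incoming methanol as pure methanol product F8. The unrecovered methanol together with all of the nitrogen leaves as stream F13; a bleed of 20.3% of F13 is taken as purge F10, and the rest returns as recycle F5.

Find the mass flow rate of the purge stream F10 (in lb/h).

323.8 lb/h

nitrogen enters only via F6 and leaves only via the purge: 1200×0.124 = 0.203×(nitrogen in F13), and the absorber passes all nitrogen, so nitrogen in F9 = nitrogen in F13 = 733 lb/h.
methanol in F9: m_A = 1200×0.876 + (1−0.203)·(1−0.504)·m_A, so m_A = 1051.2/0.6047 = 1738.4 lb/h.
F13 = (1−0.504)×1738.4 + 733 = 1595.3 lb/h.
Purge F10 = 0.203×1595.3 = 323.84 lb/h.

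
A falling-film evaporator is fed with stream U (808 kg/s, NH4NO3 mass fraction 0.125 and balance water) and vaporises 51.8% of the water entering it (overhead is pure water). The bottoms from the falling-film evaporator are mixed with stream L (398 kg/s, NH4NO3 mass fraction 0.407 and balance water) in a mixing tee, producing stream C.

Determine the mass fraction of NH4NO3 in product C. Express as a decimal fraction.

Vapour removed = 0.518×0.875×808 = 366.23 kg/s; concentrate = 441.77 kg/s.
NH4NO3 reaching the mixer = 101 (from concentrate) + 398×0.407 = 262.99 kg/s.
Product flow = 441.77 + 398 = 839.77 kg/s; NH4NO3 fraction = 0.313.

0.313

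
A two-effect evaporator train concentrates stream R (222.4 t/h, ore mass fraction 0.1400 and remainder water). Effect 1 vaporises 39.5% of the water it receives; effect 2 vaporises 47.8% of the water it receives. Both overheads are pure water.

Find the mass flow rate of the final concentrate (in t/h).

water in feed = 222.4×0.860 = 191.26 t/h.
After stage 1: water left = (1−0.395)×191.26 = 115.71; stream total = 146.85 t/h.
After stage 2: water left = (1−0.478)×115.71 = 60.403; final concentrate = 91.539 t/h.

91.54 t/h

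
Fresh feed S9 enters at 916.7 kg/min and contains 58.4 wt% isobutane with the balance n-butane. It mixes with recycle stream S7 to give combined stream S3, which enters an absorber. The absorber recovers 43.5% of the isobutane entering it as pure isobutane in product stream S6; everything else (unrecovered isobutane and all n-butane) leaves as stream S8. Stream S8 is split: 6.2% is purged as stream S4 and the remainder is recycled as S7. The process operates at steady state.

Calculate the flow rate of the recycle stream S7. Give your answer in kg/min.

6373 kg/min

n-butane enters only via S9 and leaves only via the purge: 916.7×0.416 = 0.062×(n-butane in S8), and the absorber passes all n-butane, so n-butane in S3 = n-butane in S8 = 6150.8 kg/min.
isobutane in S3: m_A = 916.7×0.584 + (1−0.062)·(1−0.435)·m_A, so m_A = 535.35/0.4700 = 1139 kg/min.
S8 = (1−0.435)×1139 + 6150.8 = 6794.3 kg/min.
Recycle S7 = (1−0.062)×6794.3 = 6373 kg/min.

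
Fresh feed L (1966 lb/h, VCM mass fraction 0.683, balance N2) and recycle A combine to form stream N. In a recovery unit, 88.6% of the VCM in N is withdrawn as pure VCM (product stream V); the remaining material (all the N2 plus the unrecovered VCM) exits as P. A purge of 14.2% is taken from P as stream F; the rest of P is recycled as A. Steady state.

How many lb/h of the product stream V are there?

VCM in N: m_A = 1966×0.683 + (1−0.142)·(1−0.886)·m_A, so m_A = 1342.8/0.9022 = 1488.4 lb/h.
Product V = 0.886×1488.4 = 1318.7 lb/h.

1319 lb/h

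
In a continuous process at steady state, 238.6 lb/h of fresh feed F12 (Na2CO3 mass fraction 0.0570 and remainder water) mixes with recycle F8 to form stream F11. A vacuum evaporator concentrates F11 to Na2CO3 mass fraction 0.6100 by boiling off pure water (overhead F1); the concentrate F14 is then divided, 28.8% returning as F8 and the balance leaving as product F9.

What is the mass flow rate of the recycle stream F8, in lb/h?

9.018 lb/h

Overall Na2CO3 balance (none leaves overhead): Na2CO3 in fresh feed = Na2CO3 in product, i.e. 238.6×0.057 = (1−0.288)·F14·0.610.
F14 = 13.6/(0.610×0.712) = 31.314 lb/h.
Recycle F8 = 0.288×31.314 = 9.0184 lb/h.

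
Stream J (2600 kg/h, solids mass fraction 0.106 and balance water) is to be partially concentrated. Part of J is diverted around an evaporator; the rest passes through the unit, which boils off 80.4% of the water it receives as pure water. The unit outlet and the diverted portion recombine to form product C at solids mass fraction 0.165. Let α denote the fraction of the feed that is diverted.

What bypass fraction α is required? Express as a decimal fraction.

All 2600×0.106 = 275.6 kg/h of solids reaches C, so C = 275.6/0.165 = 1670.3 kg/h and vapour = 929.7 kg/h.
The evaporator receives (1−α)·2600 of feed at 0.894 water and removes 0.804 of that water:
0.804×0.894×(1−α)×2600 = 929.7
(1−α) = 929.7/1868.8 = 0.4975;  α = 0.5025.

0.503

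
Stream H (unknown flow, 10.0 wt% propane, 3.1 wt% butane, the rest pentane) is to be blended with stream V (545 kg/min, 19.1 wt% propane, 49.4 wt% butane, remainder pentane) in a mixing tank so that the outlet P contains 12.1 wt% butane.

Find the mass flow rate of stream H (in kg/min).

2259 kg/min

Let H be the unknown flow. Total out = 545 + H.
butane balance: 269.23 + 0.031·H = 0.121·(545 + H)
(0.031 − 0.121)·H = 0.121×545 − 269.23 = -203.29
H = -203.29 / -0.090 = 2258.7 kg/min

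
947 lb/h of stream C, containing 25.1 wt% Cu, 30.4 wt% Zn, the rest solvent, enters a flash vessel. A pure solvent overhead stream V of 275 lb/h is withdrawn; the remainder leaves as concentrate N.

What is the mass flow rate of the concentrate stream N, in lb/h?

672 lb/h

Concentrate = 947 − 275 = 672 lb/h.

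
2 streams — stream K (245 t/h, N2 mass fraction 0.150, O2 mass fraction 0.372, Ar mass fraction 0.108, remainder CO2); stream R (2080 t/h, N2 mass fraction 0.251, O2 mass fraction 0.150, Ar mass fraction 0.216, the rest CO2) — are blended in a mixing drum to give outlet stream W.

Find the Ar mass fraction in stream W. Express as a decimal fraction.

0.205

Total flow out = 245 + 2080 = 2325 t/h.
Ar in = 245×0.108 + 2080×0.216 = 475.74 t/h.
Ar mass fraction in W = 475.74/2325 = 0.205.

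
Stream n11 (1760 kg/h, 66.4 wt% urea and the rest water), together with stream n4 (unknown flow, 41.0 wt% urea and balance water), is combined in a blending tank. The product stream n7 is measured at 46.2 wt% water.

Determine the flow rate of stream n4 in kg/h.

1733 kg/h

Let n4 be the unknown flow. Total out = 1760 + n4.
water balance: 591.36 + 0.590·n4 = 0.462·(1760 + n4)
(0.590 − 0.462)·n4 = 0.462×1760 − 591.36 = 221.76
n4 = 221.76 / 0.128 = 1732.5 kg/h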